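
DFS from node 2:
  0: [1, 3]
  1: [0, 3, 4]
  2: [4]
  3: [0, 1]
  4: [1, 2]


Visit 2, push [4]
Visit 4, push [1]
Visit 1, push [3, 0]
Visit 0, push [3]
Visit 3, push []

DFS order: [2, 4, 1, 0, 3]


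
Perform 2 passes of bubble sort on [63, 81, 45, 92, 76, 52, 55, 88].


Initial: [63, 81, 45, 92, 76, 52, 55, 88]
Pass 1: [63, 45, 81, 76, 52, 55, 88, 92] (5 swaps)
Pass 2: [45, 63, 76, 52, 55, 81, 88, 92] (4 swaps)

After 2 passes: [45, 63, 76, 52, 55, 81, 88, 92]


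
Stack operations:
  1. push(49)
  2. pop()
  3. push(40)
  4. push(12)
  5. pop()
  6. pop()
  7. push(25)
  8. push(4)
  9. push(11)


push(49) -> [49]
pop()->49, []
push(40) -> [40]
push(12) -> [40, 12]
pop()->12, [40]
pop()->40, []
push(25) -> [25]
push(4) -> [25, 4]
push(11) -> [25, 4, 11]

Final stack: [25, 4, 11]


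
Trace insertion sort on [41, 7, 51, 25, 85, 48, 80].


Initial: [41, 7, 51, 25, 85, 48, 80]
Insert 7: [7, 41, 51, 25, 85, 48, 80]
Insert 51: [7, 41, 51, 25, 85, 48, 80]
Insert 25: [7, 25, 41, 51, 85, 48, 80]
Insert 85: [7, 25, 41, 51, 85, 48, 80]
Insert 48: [7, 25, 41, 48, 51, 85, 80]
Insert 80: [7, 25, 41, 48, 51, 80, 85]

Sorted: [7, 25, 41, 48, 51, 80, 85]


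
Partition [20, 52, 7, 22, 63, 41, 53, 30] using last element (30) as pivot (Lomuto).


Pivot: 30
  20 <= 30: advance i (no swap)
  7 <= 30: swap -> [20, 7, 52, 22, 63, 41, 53, 30]
  22 <= 30: swap -> [20, 7, 22, 52, 63, 41, 53, 30]
Place pivot at 3: [20, 7, 22, 30, 63, 41, 53, 52]

Partitioned: [20, 7, 22, 30, 63, 41, 53, 52]


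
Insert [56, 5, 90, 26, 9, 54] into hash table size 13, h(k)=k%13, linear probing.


Insert 56: h=4 -> slot 4
Insert 5: h=5 -> slot 5
Insert 90: h=12 -> slot 12
Insert 26: h=0 -> slot 0
Insert 9: h=9 -> slot 9
Insert 54: h=2 -> slot 2

Table: [26, None, 54, None, 56, 5, None, None, None, 9, None, None, 90]


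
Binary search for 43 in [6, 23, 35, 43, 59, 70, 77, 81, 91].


Step 1: lo=0, hi=8, mid=4, val=59
Step 2: lo=0, hi=3, mid=1, val=23
Step 3: lo=2, hi=3, mid=2, val=35
Step 4: lo=3, hi=3, mid=3, val=43

Found at index 3


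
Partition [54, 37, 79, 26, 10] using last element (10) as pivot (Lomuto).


Pivot: 10
Place pivot at 0: [10, 37, 79, 26, 54]

Partitioned: [10, 37, 79, 26, 54]


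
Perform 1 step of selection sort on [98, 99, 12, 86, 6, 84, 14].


Initial: [98, 99, 12, 86, 6, 84, 14]
Step 1: min=6 at 4
  Swap: [6, 99, 12, 86, 98, 84, 14]

After 1 step: [6, 99, 12, 86, 98, 84, 14]


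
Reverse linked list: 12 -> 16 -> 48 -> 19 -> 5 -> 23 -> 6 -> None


Step 1: curr=12, set curr.next=prev(None) | reversed so far: 12
Step 2: curr=16, set curr.next=prev(12) | reversed so far: 16 -> 12
Step 3: curr=48, set curr.next=prev(16) | reversed so far: 48 -> 16 -> 12
Step 4: curr=19, set curr.next=prev(48) | reversed so far: 19 -> 48 -> 16 -> 12
Step 5: curr=5, set curr.next=prev(19) | reversed so far: 5 -> 19 -> 48 -> 16 -> 12
Step 6: curr=23, set curr.next=prev(5) | reversed so far: 23 -> 5 -> 19 -> 48 -> 16 -> 12
Step 7: curr=6, set curr.next=prev(23) | reversed so far: 6 -> 23 -> 5 -> 19 -> 48 -> 16 -> 12

6 -> 23 -> 5 -> 19 -> 48 -> 16 -> 12 -> None


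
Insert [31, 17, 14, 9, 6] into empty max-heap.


Insert 31: [31]
Insert 17: [31, 17]
Insert 14: [31, 17, 14]
Insert 9: [31, 17, 14, 9]
Insert 6: [31, 17, 14, 9, 6]

Final heap: [31, 17, 14, 9, 6]


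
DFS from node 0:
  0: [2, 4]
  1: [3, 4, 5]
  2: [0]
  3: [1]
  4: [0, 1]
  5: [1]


Visit 0, push [4, 2]
Visit 2, push []
Visit 4, push [1]
Visit 1, push [5, 3]
Visit 3, push []
Visit 5, push []

DFS order: [0, 2, 4, 1, 3, 5]


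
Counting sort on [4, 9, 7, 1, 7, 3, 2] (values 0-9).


Input: [4, 9, 7, 1, 7, 3, 2]
Counts: [0, 1, 1, 1, 1, 0, 0, 2, 0, 1]

Sorted: [1, 2, 3, 4, 7, 7, 9]


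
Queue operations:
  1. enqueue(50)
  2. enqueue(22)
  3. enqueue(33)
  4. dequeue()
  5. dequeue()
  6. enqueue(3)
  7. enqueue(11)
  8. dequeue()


enqueue(50) -> [50]
enqueue(22) -> [50, 22]
enqueue(33) -> [50, 22, 33]
dequeue()->50, [22, 33]
dequeue()->22, [33]
enqueue(3) -> [33, 3]
enqueue(11) -> [33, 3, 11]
dequeue()->33, [3, 11]

Final queue: [3, 11]


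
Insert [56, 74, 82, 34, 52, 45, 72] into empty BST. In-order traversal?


Insert 56: root
Insert 74: R from 56
Insert 82: R from 56 -> R from 74
Insert 34: L from 56
Insert 52: L from 56 -> R from 34
Insert 45: L from 56 -> R from 34 -> L from 52
Insert 72: R from 56 -> L from 74

In-order: [34, 45, 52, 56, 72, 74, 82]


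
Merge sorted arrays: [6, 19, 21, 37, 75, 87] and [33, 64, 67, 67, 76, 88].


Take 6 from A
Take 19 from A
Take 21 from A
Take 33 from B
Take 37 from A
Take 64 from B
Take 67 from B
Take 67 from B
Take 75 from A
Take 76 from B
Take 87 from A

Merged: [6, 19, 21, 33, 37, 64, 67, 67, 75, 76, 87, 88]


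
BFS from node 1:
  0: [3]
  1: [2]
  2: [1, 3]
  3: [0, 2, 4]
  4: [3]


Visit 1, enqueue [2]
Visit 2, enqueue [3]
Visit 3, enqueue [0, 4]
Visit 0, enqueue []
Visit 4, enqueue []

BFS order: [1, 2, 3, 0, 4]


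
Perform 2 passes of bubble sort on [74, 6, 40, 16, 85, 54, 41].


Initial: [74, 6, 40, 16, 85, 54, 41]
Pass 1: [6, 40, 16, 74, 54, 41, 85] (5 swaps)
Pass 2: [6, 16, 40, 54, 41, 74, 85] (3 swaps)

After 2 passes: [6, 16, 40, 54, 41, 74, 85]


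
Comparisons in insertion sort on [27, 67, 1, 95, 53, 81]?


Algorithm: insertion sort
Input: [27, 67, 1, 95, 53, 81]
Sorted: [1, 27, 53, 67, 81, 95]

9


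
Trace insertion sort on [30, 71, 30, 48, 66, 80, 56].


Initial: [30, 71, 30, 48, 66, 80, 56]
Insert 71: [30, 71, 30, 48, 66, 80, 56]
Insert 30: [30, 30, 71, 48, 66, 80, 56]
Insert 48: [30, 30, 48, 71, 66, 80, 56]
Insert 66: [30, 30, 48, 66, 71, 80, 56]
Insert 80: [30, 30, 48, 66, 71, 80, 56]
Insert 56: [30, 30, 48, 56, 66, 71, 80]

Sorted: [30, 30, 48, 56, 66, 71, 80]


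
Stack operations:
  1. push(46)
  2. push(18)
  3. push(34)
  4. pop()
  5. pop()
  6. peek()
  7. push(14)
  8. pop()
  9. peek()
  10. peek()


push(46) -> [46]
push(18) -> [46, 18]
push(34) -> [46, 18, 34]
pop()->34, [46, 18]
pop()->18, [46]
peek()->46
push(14) -> [46, 14]
pop()->14, [46]
peek()->46
peek()->46

Final stack: [46]


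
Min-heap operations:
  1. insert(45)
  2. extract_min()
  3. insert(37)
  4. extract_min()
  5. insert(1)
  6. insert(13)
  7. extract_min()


insert(45) -> [45]
extract_min()->45, []
insert(37) -> [37]
extract_min()->37, []
insert(1) -> [1]
insert(13) -> [1, 13]
extract_min()->1, [13]

Final heap: [13]


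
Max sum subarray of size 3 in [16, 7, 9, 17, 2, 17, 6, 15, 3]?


[0:3]: 32
[1:4]: 33
[2:5]: 28
[3:6]: 36
[4:7]: 25
[5:8]: 38
[6:9]: 24

Max: 38 at [5:8]


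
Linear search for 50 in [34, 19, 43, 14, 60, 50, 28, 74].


i=0: 34!=50
i=1: 19!=50
i=2: 43!=50
i=3: 14!=50
i=4: 60!=50
i=5: 50==50 found!

Found at 5, 6 comps


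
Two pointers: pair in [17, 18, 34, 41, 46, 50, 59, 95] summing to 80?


lo=0(17)+hi=7(95)=112
lo=0(17)+hi=6(59)=76
lo=1(18)+hi=6(59)=77
lo=2(34)+hi=6(59)=93
lo=2(34)+hi=5(50)=84
lo=2(34)+hi=4(46)=80

Yes: 34+46=80


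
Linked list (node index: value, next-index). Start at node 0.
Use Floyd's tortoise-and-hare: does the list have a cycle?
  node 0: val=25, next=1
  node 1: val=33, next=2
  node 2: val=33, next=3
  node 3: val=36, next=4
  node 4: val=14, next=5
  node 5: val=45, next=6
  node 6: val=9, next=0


Floyd's tortoise (slow, +1) and hare (fast, +2):
  init: slow=0, fast=0
  step 1: slow=1, fast=2
  step 2: slow=2, fast=4
  step 3: slow=3, fast=6
  step 4: slow=4, fast=1
  step 5: slow=5, fast=3
  step 6: slow=6, fast=5
  step 7: slow=0, fast=0
  slow == fast at node 0: cycle detected

Cycle: yes


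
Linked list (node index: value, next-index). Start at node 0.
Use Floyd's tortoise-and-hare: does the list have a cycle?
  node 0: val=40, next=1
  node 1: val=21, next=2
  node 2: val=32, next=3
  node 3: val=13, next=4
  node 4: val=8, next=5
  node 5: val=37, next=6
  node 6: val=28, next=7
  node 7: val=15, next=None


Floyd's tortoise (slow, +1) and hare (fast, +2):
  init: slow=0, fast=0
  step 1: slow=1, fast=2
  step 2: slow=2, fast=4
  step 3: slow=3, fast=6
  step 4: fast 6->7->None, no cycle

Cycle: no


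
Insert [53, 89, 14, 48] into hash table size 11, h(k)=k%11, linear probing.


Insert 53: h=9 -> slot 9
Insert 89: h=1 -> slot 1
Insert 14: h=3 -> slot 3
Insert 48: h=4 -> slot 4

Table: [None, 89, None, 14, 48, None, None, None, None, 53, None]


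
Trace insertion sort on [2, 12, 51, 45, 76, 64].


Initial: [2, 12, 51, 45, 76, 64]
Insert 12: [2, 12, 51, 45, 76, 64]
Insert 51: [2, 12, 51, 45, 76, 64]
Insert 45: [2, 12, 45, 51, 76, 64]
Insert 76: [2, 12, 45, 51, 76, 64]
Insert 64: [2, 12, 45, 51, 64, 76]

Sorted: [2, 12, 45, 51, 64, 76]


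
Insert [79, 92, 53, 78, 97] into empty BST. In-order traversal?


Insert 79: root
Insert 92: R from 79
Insert 53: L from 79
Insert 78: L from 79 -> R from 53
Insert 97: R from 79 -> R from 92

In-order: [53, 78, 79, 92, 97]


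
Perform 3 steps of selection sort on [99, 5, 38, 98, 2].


Initial: [99, 5, 38, 98, 2]
Step 1: min=2 at 4
  Swap: [2, 5, 38, 98, 99]
Step 2: min=5 at 1
  Swap: [2, 5, 38, 98, 99]
Step 3: min=38 at 2
  Swap: [2, 5, 38, 98, 99]

After 3 steps: [2, 5, 38, 98, 99]


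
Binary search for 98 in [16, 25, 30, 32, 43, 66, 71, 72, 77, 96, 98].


Step 1: lo=0, hi=10, mid=5, val=66
Step 2: lo=6, hi=10, mid=8, val=77
Step 3: lo=9, hi=10, mid=9, val=96
Step 4: lo=10, hi=10, mid=10, val=98

Found at index 10


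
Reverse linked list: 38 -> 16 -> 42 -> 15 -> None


Step 1: curr=38, set curr.next=prev(None) | reversed so far: 38
Step 2: curr=16, set curr.next=prev(38) | reversed so far: 16 -> 38
Step 3: curr=42, set curr.next=prev(16) | reversed so far: 42 -> 16 -> 38
Step 4: curr=15, set curr.next=prev(42) | reversed so far: 15 -> 42 -> 16 -> 38

15 -> 42 -> 16 -> 38 -> None


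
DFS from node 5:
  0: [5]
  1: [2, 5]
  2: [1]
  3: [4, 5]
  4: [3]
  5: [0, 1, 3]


Visit 5, push [3, 1, 0]
Visit 0, push []
Visit 1, push [2]
Visit 2, push []
Visit 3, push [4]
Visit 4, push []

DFS order: [5, 0, 1, 2, 3, 4]


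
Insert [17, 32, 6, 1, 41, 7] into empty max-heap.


Insert 17: [17]
Insert 32: [32, 17]
Insert 6: [32, 17, 6]
Insert 1: [32, 17, 6, 1]
Insert 41: [41, 32, 6, 1, 17]
Insert 7: [41, 32, 7, 1, 17, 6]

Final heap: [41, 32, 7, 1, 17, 6]


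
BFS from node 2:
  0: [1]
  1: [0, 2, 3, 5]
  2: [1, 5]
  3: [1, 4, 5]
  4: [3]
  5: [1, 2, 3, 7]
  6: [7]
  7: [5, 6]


Visit 2, enqueue [1, 5]
Visit 1, enqueue [0, 3]
Visit 5, enqueue [7]
Visit 0, enqueue []
Visit 3, enqueue [4]
Visit 7, enqueue [6]
Visit 4, enqueue []
Visit 6, enqueue []

BFS order: [2, 1, 5, 0, 3, 7, 4, 6]


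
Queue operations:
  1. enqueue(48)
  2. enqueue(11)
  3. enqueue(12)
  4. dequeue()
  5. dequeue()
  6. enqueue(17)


enqueue(48) -> [48]
enqueue(11) -> [48, 11]
enqueue(12) -> [48, 11, 12]
dequeue()->48, [11, 12]
dequeue()->11, [12]
enqueue(17) -> [12, 17]

Final queue: [12, 17]


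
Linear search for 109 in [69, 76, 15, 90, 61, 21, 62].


i=0: 69!=109
i=1: 76!=109
i=2: 15!=109
i=3: 90!=109
i=4: 61!=109
i=5: 21!=109
i=6: 62!=109

Not found, 7 comps


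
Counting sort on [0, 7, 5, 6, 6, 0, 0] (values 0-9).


Input: [0, 7, 5, 6, 6, 0, 0]
Counts: [3, 0, 0, 0, 0, 1, 2, 1, 0, 0]

Sorted: [0, 0, 0, 5, 6, 6, 7]


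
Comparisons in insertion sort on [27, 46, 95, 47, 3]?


Algorithm: insertion sort
Input: [27, 46, 95, 47, 3]
Sorted: [3, 27, 46, 47, 95]

8


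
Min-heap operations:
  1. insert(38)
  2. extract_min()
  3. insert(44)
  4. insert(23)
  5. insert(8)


insert(38) -> [38]
extract_min()->38, []
insert(44) -> [44]
insert(23) -> [23, 44]
insert(8) -> [8, 44, 23]

Final heap: [8, 44, 23]


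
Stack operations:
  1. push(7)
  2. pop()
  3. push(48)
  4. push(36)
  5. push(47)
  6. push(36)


push(7) -> [7]
pop()->7, []
push(48) -> [48]
push(36) -> [48, 36]
push(47) -> [48, 36, 47]
push(36) -> [48, 36, 47, 36]

Final stack: [48, 36, 47, 36]


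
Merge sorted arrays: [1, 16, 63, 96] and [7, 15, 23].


Take 1 from A
Take 7 from B
Take 15 from B
Take 16 from A
Take 23 from B

Merged: [1, 7, 15, 16, 23, 63, 96]


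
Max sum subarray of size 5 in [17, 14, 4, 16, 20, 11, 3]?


[0:5]: 71
[1:6]: 65
[2:7]: 54

Max: 71 at [0:5]


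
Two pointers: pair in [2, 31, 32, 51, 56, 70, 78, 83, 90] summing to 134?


lo=0(2)+hi=8(90)=92
lo=1(31)+hi=8(90)=121
lo=2(32)+hi=8(90)=122
lo=3(51)+hi=8(90)=141
lo=3(51)+hi=7(83)=134

Yes: 51+83=134


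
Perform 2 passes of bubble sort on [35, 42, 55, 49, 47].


Initial: [35, 42, 55, 49, 47]
Pass 1: [35, 42, 49, 47, 55] (2 swaps)
Pass 2: [35, 42, 47, 49, 55] (1 swaps)

After 2 passes: [35, 42, 47, 49, 55]


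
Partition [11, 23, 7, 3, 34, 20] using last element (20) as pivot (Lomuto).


Pivot: 20
  11 <= 20: advance i (no swap)
  7 <= 20: swap -> [11, 7, 23, 3, 34, 20]
  3 <= 20: swap -> [11, 7, 3, 23, 34, 20]
Place pivot at 3: [11, 7, 3, 20, 34, 23]

Partitioned: [11, 7, 3, 20, 34, 23]


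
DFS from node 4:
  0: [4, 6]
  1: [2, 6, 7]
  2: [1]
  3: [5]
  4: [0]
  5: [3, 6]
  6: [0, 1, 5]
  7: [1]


Visit 4, push [0]
Visit 0, push [6]
Visit 6, push [5, 1]
Visit 1, push [7, 2]
Visit 2, push []
Visit 7, push []
Visit 5, push [3]
Visit 3, push []

DFS order: [4, 0, 6, 1, 2, 7, 5, 3]


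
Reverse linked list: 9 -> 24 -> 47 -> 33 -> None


Step 1: curr=9, set curr.next=prev(None) | reversed so far: 9
Step 2: curr=24, set curr.next=prev(9) | reversed so far: 24 -> 9
Step 3: curr=47, set curr.next=prev(24) | reversed so far: 47 -> 24 -> 9
Step 4: curr=33, set curr.next=prev(47) | reversed so far: 33 -> 47 -> 24 -> 9

33 -> 47 -> 24 -> 9 -> None


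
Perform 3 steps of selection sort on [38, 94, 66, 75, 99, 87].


Initial: [38, 94, 66, 75, 99, 87]
Step 1: min=38 at 0
  Swap: [38, 94, 66, 75, 99, 87]
Step 2: min=66 at 2
  Swap: [38, 66, 94, 75, 99, 87]
Step 3: min=75 at 3
  Swap: [38, 66, 75, 94, 99, 87]

After 3 steps: [38, 66, 75, 94, 99, 87]


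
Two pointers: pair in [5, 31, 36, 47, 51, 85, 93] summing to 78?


lo=0(5)+hi=6(93)=98
lo=0(5)+hi=5(85)=90
lo=0(5)+hi=4(51)=56
lo=1(31)+hi=4(51)=82
lo=1(31)+hi=3(47)=78

Yes: 31+47=78


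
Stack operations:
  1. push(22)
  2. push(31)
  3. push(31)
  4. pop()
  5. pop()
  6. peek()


push(22) -> [22]
push(31) -> [22, 31]
push(31) -> [22, 31, 31]
pop()->31, [22, 31]
pop()->31, [22]
peek()->22

Final stack: [22]


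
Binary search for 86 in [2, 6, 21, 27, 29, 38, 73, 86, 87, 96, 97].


Step 1: lo=0, hi=10, mid=5, val=38
Step 2: lo=6, hi=10, mid=8, val=87
Step 3: lo=6, hi=7, mid=6, val=73
Step 4: lo=7, hi=7, mid=7, val=86

Found at index 7


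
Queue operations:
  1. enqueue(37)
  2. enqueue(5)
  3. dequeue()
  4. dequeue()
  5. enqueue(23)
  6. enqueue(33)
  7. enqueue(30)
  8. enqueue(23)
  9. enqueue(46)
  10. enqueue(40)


enqueue(37) -> [37]
enqueue(5) -> [37, 5]
dequeue()->37, [5]
dequeue()->5, []
enqueue(23) -> [23]
enqueue(33) -> [23, 33]
enqueue(30) -> [23, 33, 30]
enqueue(23) -> [23, 33, 30, 23]
enqueue(46) -> [23, 33, 30, 23, 46]
enqueue(40) -> [23, 33, 30, 23, 46, 40]

Final queue: [23, 33, 30, 23, 46, 40]


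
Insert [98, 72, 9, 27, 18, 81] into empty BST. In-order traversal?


Insert 98: root
Insert 72: L from 98
Insert 9: L from 98 -> L from 72
Insert 27: L from 98 -> L from 72 -> R from 9
Insert 18: L from 98 -> L from 72 -> R from 9 -> L from 27
Insert 81: L from 98 -> R from 72

In-order: [9, 18, 27, 72, 81, 98]


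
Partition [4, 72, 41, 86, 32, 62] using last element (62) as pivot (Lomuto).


Pivot: 62
  4 <= 62: advance i (no swap)
  41 <= 62: swap -> [4, 41, 72, 86, 32, 62]
  32 <= 62: swap -> [4, 41, 32, 86, 72, 62]
Place pivot at 3: [4, 41, 32, 62, 72, 86]

Partitioned: [4, 41, 32, 62, 72, 86]


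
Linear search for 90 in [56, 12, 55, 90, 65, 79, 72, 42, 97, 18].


i=0: 56!=90
i=1: 12!=90
i=2: 55!=90
i=3: 90==90 found!

Found at 3, 4 comps


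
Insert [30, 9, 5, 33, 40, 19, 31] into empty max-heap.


Insert 30: [30]
Insert 9: [30, 9]
Insert 5: [30, 9, 5]
Insert 33: [33, 30, 5, 9]
Insert 40: [40, 33, 5, 9, 30]
Insert 19: [40, 33, 19, 9, 30, 5]
Insert 31: [40, 33, 31, 9, 30, 5, 19]

Final heap: [40, 33, 31, 9, 30, 5, 19]


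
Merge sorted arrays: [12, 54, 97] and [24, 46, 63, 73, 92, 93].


Take 12 from A
Take 24 from B
Take 46 from B
Take 54 from A
Take 63 from B
Take 73 from B
Take 92 from B
Take 93 from B

Merged: [12, 24, 46, 54, 63, 73, 92, 93, 97]


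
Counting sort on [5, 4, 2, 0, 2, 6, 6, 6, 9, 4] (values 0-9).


Input: [5, 4, 2, 0, 2, 6, 6, 6, 9, 4]
Counts: [1, 0, 2, 0, 2, 1, 3, 0, 0, 1]

Sorted: [0, 2, 2, 4, 4, 5, 6, 6, 6, 9]


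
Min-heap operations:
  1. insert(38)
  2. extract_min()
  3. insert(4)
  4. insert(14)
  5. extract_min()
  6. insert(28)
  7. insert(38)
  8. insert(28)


insert(38) -> [38]
extract_min()->38, []
insert(4) -> [4]
insert(14) -> [4, 14]
extract_min()->4, [14]
insert(28) -> [14, 28]
insert(38) -> [14, 28, 38]
insert(28) -> [14, 28, 38, 28]

Final heap: [14, 28, 38, 28]


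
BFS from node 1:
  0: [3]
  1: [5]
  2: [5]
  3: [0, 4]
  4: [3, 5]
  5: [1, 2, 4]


Visit 1, enqueue [5]
Visit 5, enqueue [2, 4]
Visit 2, enqueue []
Visit 4, enqueue [3]
Visit 3, enqueue [0]
Visit 0, enqueue []

BFS order: [1, 5, 2, 4, 3, 0]


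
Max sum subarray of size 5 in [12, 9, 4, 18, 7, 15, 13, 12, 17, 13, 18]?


[0:5]: 50
[1:6]: 53
[2:7]: 57
[3:8]: 65
[4:9]: 64
[5:10]: 70
[6:11]: 73

Max: 73 at [6:11]


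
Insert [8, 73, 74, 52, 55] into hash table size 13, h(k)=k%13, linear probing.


Insert 8: h=8 -> slot 8
Insert 73: h=8, 1 probes -> slot 9
Insert 74: h=9, 1 probes -> slot 10
Insert 52: h=0 -> slot 0
Insert 55: h=3 -> slot 3

Table: [52, None, None, 55, None, None, None, None, 8, 73, 74, None, None]


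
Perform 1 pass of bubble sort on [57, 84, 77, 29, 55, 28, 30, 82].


Initial: [57, 84, 77, 29, 55, 28, 30, 82]
Pass 1: [57, 77, 29, 55, 28, 30, 82, 84] (6 swaps)

After 1 pass: [57, 77, 29, 55, 28, 30, 82, 84]


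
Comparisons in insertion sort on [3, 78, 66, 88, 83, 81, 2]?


Algorithm: insertion sort
Input: [3, 78, 66, 88, 83, 81, 2]
Sorted: [2, 3, 66, 78, 81, 83, 88]

15


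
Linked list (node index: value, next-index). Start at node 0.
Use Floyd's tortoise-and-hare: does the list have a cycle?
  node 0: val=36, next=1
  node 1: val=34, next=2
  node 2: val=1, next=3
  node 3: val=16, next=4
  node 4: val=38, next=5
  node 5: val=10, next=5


Floyd's tortoise (slow, +1) and hare (fast, +2):
  init: slow=0, fast=0
  step 1: slow=1, fast=2
  step 2: slow=2, fast=4
  step 3: slow=3, fast=5
  step 4: slow=4, fast=5
  step 5: slow=5, fast=5
  slow == fast at node 5: cycle detected

Cycle: yes


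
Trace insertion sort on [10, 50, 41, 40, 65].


Initial: [10, 50, 41, 40, 65]
Insert 50: [10, 50, 41, 40, 65]
Insert 41: [10, 41, 50, 40, 65]
Insert 40: [10, 40, 41, 50, 65]
Insert 65: [10, 40, 41, 50, 65]

Sorted: [10, 40, 41, 50, 65]


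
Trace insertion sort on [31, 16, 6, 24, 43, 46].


Initial: [31, 16, 6, 24, 43, 46]
Insert 16: [16, 31, 6, 24, 43, 46]
Insert 6: [6, 16, 31, 24, 43, 46]
Insert 24: [6, 16, 24, 31, 43, 46]
Insert 43: [6, 16, 24, 31, 43, 46]
Insert 46: [6, 16, 24, 31, 43, 46]

Sorted: [6, 16, 24, 31, 43, 46]


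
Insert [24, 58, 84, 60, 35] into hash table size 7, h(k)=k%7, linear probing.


Insert 24: h=3 -> slot 3
Insert 58: h=2 -> slot 2
Insert 84: h=0 -> slot 0
Insert 60: h=4 -> slot 4
Insert 35: h=0, 1 probes -> slot 1

Table: [84, 35, 58, 24, 60, None, None]


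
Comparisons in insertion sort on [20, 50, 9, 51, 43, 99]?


Algorithm: insertion sort
Input: [20, 50, 9, 51, 43, 99]
Sorted: [9, 20, 43, 50, 51, 99]

8


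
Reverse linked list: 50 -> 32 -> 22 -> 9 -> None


Step 1: curr=50, set curr.next=prev(None) | reversed so far: 50
Step 2: curr=32, set curr.next=prev(50) | reversed so far: 32 -> 50
Step 3: curr=22, set curr.next=prev(32) | reversed so far: 22 -> 32 -> 50
Step 4: curr=9, set curr.next=prev(22) | reversed so far: 9 -> 22 -> 32 -> 50

9 -> 22 -> 32 -> 50 -> None


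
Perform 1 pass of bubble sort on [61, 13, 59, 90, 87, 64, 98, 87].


Initial: [61, 13, 59, 90, 87, 64, 98, 87]
Pass 1: [13, 59, 61, 87, 64, 90, 87, 98] (5 swaps)

After 1 pass: [13, 59, 61, 87, 64, 90, 87, 98]


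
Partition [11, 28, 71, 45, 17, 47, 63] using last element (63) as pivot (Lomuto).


Pivot: 63
  11 <= 63: advance i (no swap)
  28 <= 63: advance i (no swap)
  45 <= 63: swap -> [11, 28, 45, 71, 17, 47, 63]
  17 <= 63: swap -> [11, 28, 45, 17, 71, 47, 63]
  47 <= 63: swap -> [11, 28, 45, 17, 47, 71, 63]
Place pivot at 5: [11, 28, 45, 17, 47, 63, 71]

Partitioned: [11, 28, 45, 17, 47, 63, 71]


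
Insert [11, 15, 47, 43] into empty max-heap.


Insert 11: [11]
Insert 15: [15, 11]
Insert 47: [47, 11, 15]
Insert 43: [47, 43, 15, 11]

Final heap: [47, 43, 15, 11]


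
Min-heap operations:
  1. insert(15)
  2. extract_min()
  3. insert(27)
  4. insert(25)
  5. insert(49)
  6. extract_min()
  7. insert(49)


insert(15) -> [15]
extract_min()->15, []
insert(27) -> [27]
insert(25) -> [25, 27]
insert(49) -> [25, 27, 49]
extract_min()->25, [27, 49]
insert(49) -> [27, 49, 49]

Final heap: [27, 49, 49]


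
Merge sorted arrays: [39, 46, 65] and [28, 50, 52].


Take 28 from B
Take 39 from A
Take 46 from A
Take 50 from B
Take 52 from B

Merged: [28, 39, 46, 50, 52, 65]


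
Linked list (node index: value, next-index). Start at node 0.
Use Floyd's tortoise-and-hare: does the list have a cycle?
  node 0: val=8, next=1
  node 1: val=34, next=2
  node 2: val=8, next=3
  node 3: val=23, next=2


Floyd's tortoise (slow, +1) and hare (fast, +2):
  init: slow=0, fast=0
  step 1: slow=1, fast=2
  step 2: slow=2, fast=2
  slow == fast at node 2: cycle detected

Cycle: yes


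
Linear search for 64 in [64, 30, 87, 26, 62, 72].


i=0: 64==64 found!

Found at 0, 1 comps


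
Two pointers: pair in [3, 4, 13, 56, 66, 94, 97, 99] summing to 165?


lo=0(3)+hi=7(99)=102
lo=1(4)+hi=7(99)=103
lo=2(13)+hi=7(99)=112
lo=3(56)+hi=7(99)=155
lo=4(66)+hi=7(99)=165

Yes: 66+99=165


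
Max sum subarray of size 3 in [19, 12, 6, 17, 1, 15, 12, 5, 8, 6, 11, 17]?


[0:3]: 37
[1:4]: 35
[2:5]: 24
[3:6]: 33
[4:7]: 28
[5:8]: 32
[6:9]: 25
[7:10]: 19
[8:11]: 25
[9:12]: 34

Max: 37 at [0:3]


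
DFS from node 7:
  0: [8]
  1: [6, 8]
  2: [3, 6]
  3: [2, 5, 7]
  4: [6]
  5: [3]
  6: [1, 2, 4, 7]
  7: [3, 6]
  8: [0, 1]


Visit 7, push [6, 3]
Visit 3, push [5, 2]
Visit 2, push [6]
Visit 6, push [4, 1]
Visit 1, push [8]
Visit 8, push [0]
Visit 0, push []
Visit 4, push []
Visit 5, push []

DFS order: [7, 3, 2, 6, 1, 8, 0, 4, 5]


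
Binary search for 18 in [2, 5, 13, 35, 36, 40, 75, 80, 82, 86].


Step 1: lo=0, hi=9, mid=4, val=36
Step 2: lo=0, hi=3, mid=1, val=5
Step 3: lo=2, hi=3, mid=2, val=13
Step 4: lo=3, hi=3, mid=3, val=35

Not found


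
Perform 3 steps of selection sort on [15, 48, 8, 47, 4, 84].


Initial: [15, 48, 8, 47, 4, 84]
Step 1: min=4 at 4
  Swap: [4, 48, 8, 47, 15, 84]
Step 2: min=8 at 2
  Swap: [4, 8, 48, 47, 15, 84]
Step 3: min=15 at 4
  Swap: [4, 8, 15, 47, 48, 84]

After 3 steps: [4, 8, 15, 47, 48, 84]


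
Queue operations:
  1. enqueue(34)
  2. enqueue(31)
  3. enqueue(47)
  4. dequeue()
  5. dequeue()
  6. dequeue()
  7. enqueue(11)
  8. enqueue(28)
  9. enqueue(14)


enqueue(34) -> [34]
enqueue(31) -> [34, 31]
enqueue(47) -> [34, 31, 47]
dequeue()->34, [31, 47]
dequeue()->31, [47]
dequeue()->47, []
enqueue(11) -> [11]
enqueue(28) -> [11, 28]
enqueue(14) -> [11, 28, 14]

Final queue: [11, 28, 14]


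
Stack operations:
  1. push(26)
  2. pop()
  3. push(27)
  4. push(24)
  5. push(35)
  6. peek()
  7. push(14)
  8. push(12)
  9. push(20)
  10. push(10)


push(26) -> [26]
pop()->26, []
push(27) -> [27]
push(24) -> [27, 24]
push(35) -> [27, 24, 35]
peek()->35
push(14) -> [27, 24, 35, 14]
push(12) -> [27, 24, 35, 14, 12]
push(20) -> [27, 24, 35, 14, 12, 20]
push(10) -> [27, 24, 35, 14, 12, 20, 10]

Final stack: [27, 24, 35, 14, 12, 20, 10]


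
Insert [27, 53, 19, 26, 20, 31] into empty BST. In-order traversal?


Insert 27: root
Insert 53: R from 27
Insert 19: L from 27
Insert 26: L from 27 -> R from 19
Insert 20: L from 27 -> R from 19 -> L from 26
Insert 31: R from 27 -> L from 53

In-order: [19, 20, 26, 27, 31, 53]


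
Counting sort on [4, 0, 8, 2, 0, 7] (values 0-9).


Input: [4, 0, 8, 2, 0, 7]
Counts: [2, 0, 1, 0, 1, 0, 0, 1, 1, 0]

Sorted: [0, 0, 2, 4, 7, 8]


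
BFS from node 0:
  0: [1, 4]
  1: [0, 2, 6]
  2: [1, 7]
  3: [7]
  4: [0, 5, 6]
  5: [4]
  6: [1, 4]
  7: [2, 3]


Visit 0, enqueue [1, 4]
Visit 1, enqueue [2, 6]
Visit 4, enqueue [5]
Visit 2, enqueue [7]
Visit 6, enqueue []
Visit 5, enqueue []
Visit 7, enqueue [3]
Visit 3, enqueue []

BFS order: [0, 1, 4, 2, 6, 5, 7, 3]


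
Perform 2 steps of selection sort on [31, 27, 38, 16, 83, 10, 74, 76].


Initial: [31, 27, 38, 16, 83, 10, 74, 76]
Step 1: min=10 at 5
  Swap: [10, 27, 38, 16, 83, 31, 74, 76]
Step 2: min=16 at 3
  Swap: [10, 16, 38, 27, 83, 31, 74, 76]

After 2 steps: [10, 16, 38, 27, 83, 31, 74, 76]


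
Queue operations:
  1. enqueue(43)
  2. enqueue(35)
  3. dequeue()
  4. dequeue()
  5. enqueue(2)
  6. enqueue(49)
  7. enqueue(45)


enqueue(43) -> [43]
enqueue(35) -> [43, 35]
dequeue()->43, [35]
dequeue()->35, []
enqueue(2) -> [2]
enqueue(49) -> [2, 49]
enqueue(45) -> [2, 49, 45]

Final queue: [2, 49, 45]


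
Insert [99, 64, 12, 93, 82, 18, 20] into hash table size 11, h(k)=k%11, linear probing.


Insert 99: h=0 -> slot 0
Insert 64: h=9 -> slot 9
Insert 12: h=1 -> slot 1
Insert 93: h=5 -> slot 5
Insert 82: h=5, 1 probes -> slot 6
Insert 18: h=7 -> slot 7
Insert 20: h=9, 1 probes -> slot 10

Table: [99, 12, None, None, None, 93, 82, 18, None, 64, 20]


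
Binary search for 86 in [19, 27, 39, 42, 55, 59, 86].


Step 1: lo=0, hi=6, mid=3, val=42
Step 2: lo=4, hi=6, mid=5, val=59
Step 3: lo=6, hi=6, mid=6, val=86

Found at index 6


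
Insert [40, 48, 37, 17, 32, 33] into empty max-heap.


Insert 40: [40]
Insert 48: [48, 40]
Insert 37: [48, 40, 37]
Insert 17: [48, 40, 37, 17]
Insert 32: [48, 40, 37, 17, 32]
Insert 33: [48, 40, 37, 17, 32, 33]

Final heap: [48, 40, 37, 17, 32, 33]


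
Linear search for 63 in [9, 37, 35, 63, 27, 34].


i=0: 9!=63
i=1: 37!=63
i=2: 35!=63
i=3: 63==63 found!

Found at 3, 4 comps


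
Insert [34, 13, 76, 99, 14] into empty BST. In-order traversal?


Insert 34: root
Insert 13: L from 34
Insert 76: R from 34
Insert 99: R from 34 -> R from 76
Insert 14: L from 34 -> R from 13

In-order: [13, 14, 34, 76, 99]


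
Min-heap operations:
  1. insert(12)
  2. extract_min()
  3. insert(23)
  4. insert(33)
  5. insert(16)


insert(12) -> [12]
extract_min()->12, []
insert(23) -> [23]
insert(33) -> [23, 33]
insert(16) -> [16, 33, 23]

Final heap: [16, 33, 23]


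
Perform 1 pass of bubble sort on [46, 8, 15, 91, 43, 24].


Initial: [46, 8, 15, 91, 43, 24]
Pass 1: [8, 15, 46, 43, 24, 91] (4 swaps)

After 1 pass: [8, 15, 46, 43, 24, 91]


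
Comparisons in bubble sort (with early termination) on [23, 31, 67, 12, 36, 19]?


Algorithm: bubble sort (with early termination)
Input: [23, 31, 67, 12, 36, 19]
Sorted: [12, 19, 23, 31, 36, 67]

15


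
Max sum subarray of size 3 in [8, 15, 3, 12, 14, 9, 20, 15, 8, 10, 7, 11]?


[0:3]: 26
[1:4]: 30
[2:5]: 29
[3:6]: 35
[4:7]: 43
[5:8]: 44
[6:9]: 43
[7:10]: 33
[8:11]: 25
[9:12]: 28

Max: 44 at [5:8]


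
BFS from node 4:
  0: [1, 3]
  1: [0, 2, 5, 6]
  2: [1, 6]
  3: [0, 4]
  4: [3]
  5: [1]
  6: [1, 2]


Visit 4, enqueue [3]
Visit 3, enqueue [0]
Visit 0, enqueue [1]
Visit 1, enqueue [2, 5, 6]
Visit 2, enqueue []
Visit 5, enqueue []
Visit 6, enqueue []

BFS order: [4, 3, 0, 1, 2, 5, 6]


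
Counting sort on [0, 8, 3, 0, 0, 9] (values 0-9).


Input: [0, 8, 3, 0, 0, 9]
Counts: [3, 0, 0, 1, 0, 0, 0, 0, 1, 1]

Sorted: [0, 0, 0, 3, 8, 9]


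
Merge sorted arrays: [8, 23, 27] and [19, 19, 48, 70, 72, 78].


Take 8 from A
Take 19 from B
Take 19 from B
Take 23 from A
Take 27 from A

Merged: [8, 19, 19, 23, 27, 48, 70, 72, 78]


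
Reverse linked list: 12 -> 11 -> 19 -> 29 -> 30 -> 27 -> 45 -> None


Step 1: curr=12, set curr.next=prev(None) | reversed so far: 12
Step 2: curr=11, set curr.next=prev(12) | reversed so far: 11 -> 12
Step 3: curr=19, set curr.next=prev(11) | reversed so far: 19 -> 11 -> 12
Step 4: curr=29, set curr.next=prev(19) | reversed so far: 29 -> 19 -> 11 -> 12
Step 5: curr=30, set curr.next=prev(29) | reversed so far: 30 -> 29 -> 19 -> 11 -> 12
Step 6: curr=27, set curr.next=prev(30) | reversed so far: 27 -> 30 -> 29 -> 19 -> 11 -> 12
Step 7: curr=45, set curr.next=prev(27) | reversed so far: 45 -> 27 -> 30 -> 29 -> 19 -> 11 -> 12

45 -> 27 -> 30 -> 29 -> 19 -> 11 -> 12 -> None


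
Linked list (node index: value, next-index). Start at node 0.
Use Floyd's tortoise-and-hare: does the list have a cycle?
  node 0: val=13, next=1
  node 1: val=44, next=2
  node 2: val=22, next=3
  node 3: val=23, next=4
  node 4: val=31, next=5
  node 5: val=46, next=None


Floyd's tortoise (slow, +1) and hare (fast, +2):
  init: slow=0, fast=0
  step 1: slow=1, fast=2
  step 2: slow=2, fast=4
  step 3: fast 4->5->None, no cycle

Cycle: no


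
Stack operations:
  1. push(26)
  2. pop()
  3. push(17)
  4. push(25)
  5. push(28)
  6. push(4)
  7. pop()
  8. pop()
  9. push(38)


push(26) -> [26]
pop()->26, []
push(17) -> [17]
push(25) -> [17, 25]
push(28) -> [17, 25, 28]
push(4) -> [17, 25, 28, 4]
pop()->4, [17, 25, 28]
pop()->28, [17, 25]
push(38) -> [17, 25, 38]

Final stack: [17, 25, 38]


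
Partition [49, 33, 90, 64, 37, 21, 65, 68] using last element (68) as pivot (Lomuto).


Pivot: 68
  49 <= 68: advance i (no swap)
  33 <= 68: advance i (no swap)
  64 <= 68: swap -> [49, 33, 64, 90, 37, 21, 65, 68]
  37 <= 68: swap -> [49, 33, 64, 37, 90, 21, 65, 68]
  21 <= 68: swap -> [49, 33, 64, 37, 21, 90, 65, 68]
  65 <= 68: swap -> [49, 33, 64, 37, 21, 65, 90, 68]
Place pivot at 6: [49, 33, 64, 37, 21, 65, 68, 90]

Partitioned: [49, 33, 64, 37, 21, 65, 68, 90]


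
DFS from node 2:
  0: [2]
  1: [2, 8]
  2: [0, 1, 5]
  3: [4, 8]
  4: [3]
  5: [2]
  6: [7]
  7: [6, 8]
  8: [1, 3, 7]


Visit 2, push [5, 1, 0]
Visit 0, push []
Visit 1, push [8]
Visit 8, push [7, 3]
Visit 3, push [4]
Visit 4, push []
Visit 7, push [6]
Visit 6, push []
Visit 5, push []

DFS order: [2, 0, 1, 8, 3, 4, 7, 6, 5]


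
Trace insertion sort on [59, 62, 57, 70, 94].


Initial: [59, 62, 57, 70, 94]
Insert 62: [59, 62, 57, 70, 94]
Insert 57: [57, 59, 62, 70, 94]
Insert 70: [57, 59, 62, 70, 94]
Insert 94: [57, 59, 62, 70, 94]

Sorted: [57, 59, 62, 70, 94]


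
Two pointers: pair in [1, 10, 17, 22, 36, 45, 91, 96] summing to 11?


lo=0(1)+hi=7(96)=97
lo=0(1)+hi=6(91)=92
lo=0(1)+hi=5(45)=46
lo=0(1)+hi=4(36)=37
lo=0(1)+hi=3(22)=23
lo=0(1)+hi=2(17)=18
lo=0(1)+hi=1(10)=11

Yes: 1+10=11


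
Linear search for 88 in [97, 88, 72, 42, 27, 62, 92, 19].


i=0: 97!=88
i=1: 88==88 found!

Found at 1, 2 comps


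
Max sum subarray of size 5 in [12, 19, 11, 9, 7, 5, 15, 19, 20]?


[0:5]: 58
[1:6]: 51
[2:7]: 47
[3:8]: 55
[4:9]: 66

Max: 66 at [4:9]


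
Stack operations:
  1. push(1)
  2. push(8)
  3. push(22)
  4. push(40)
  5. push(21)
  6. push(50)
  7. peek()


push(1) -> [1]
push(8) -> [1, 8]
push(22) -> [1, 8, 22]
push(40) -> [1, 8, 22, 40]
push(21) -> [1, 8, 22, 40, 21]
push(50) -> [1, 8, 22, 40, 21, 50]
peek()->50

Final stack: [1, 8, 22, 40, 21, 50]


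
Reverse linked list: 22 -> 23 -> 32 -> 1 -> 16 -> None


Step 1: curr=22, set curr.next=prev(None) | reversed so far: 22
Step 2: curr=23, set curr.next=prev(22) | reversed so far: 23 -> 22
Step 3: curr=32, set curr.next=prev(23) | reversed so far: 32 -> 23 -> 22
Step 4: curr=1, set curr.next=prev(32) | reversed so far: 1 -> 32 -> 23 -> 22
Step 5: curr=16, set curr.next=prev(1) | reversed so far: 16 -> 1 -> 32 -> 23 -> 22

16 -> 1 -> 32 -> 23 -> 22 -> None


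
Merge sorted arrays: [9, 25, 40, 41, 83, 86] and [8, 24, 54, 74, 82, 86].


Take 8 from B
Take 9 from A
Take 24 from B
Take 25 from A
Take 40 from A
Take 41 from A
Take 54 from B
Take 74 from B
Take 82 from B
Take 83 from A
Take 86 from A

Merged: [8, 9, 24, 25, 40, 41, 54, 74, 82, 83, 86, 86]


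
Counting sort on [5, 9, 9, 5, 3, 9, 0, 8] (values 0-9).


Input: [5, 9, 9, 5, 3, 9, 0, 8]
Counts: [1, 0, 0, 1, 0, 2, 0, 0, 1, 3]

Sorted: [0, 3, 5, 5, 8, 9, 9, 9]


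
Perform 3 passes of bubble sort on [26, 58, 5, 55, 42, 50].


Initial: [26, 58, 5, 55, 42, 50]
Pass 1: [26, 5, 55, 42, 50, 58] (4 swaps)
Pass 2: [5, 26, 42, 50, 55, 58] (3 swaps)
Pass 3: [5, 26, 42, 50, 55, 58] (0 swaps)

After 3 passes: [5, 26, 42, 50, 55, 58]


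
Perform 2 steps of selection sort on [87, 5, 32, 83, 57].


Initial: [87, 5, 32, 83, 57]
Step 1: min=5 at 1
  Swap: [5, 87, 32, 83, 57]
Step 2: min=32 at 2
  Swap: [5, 32, 87, 83, 57]

After 2 steps: [5, 32, 87, 83, 57]


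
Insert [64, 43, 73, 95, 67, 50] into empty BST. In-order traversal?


Insert 64: root
Insert 43: L from 64
Insert 73: R from 64
Insert 95: R from 64 -> R from 73
Insert 67: R from 64 -> L from 73
Insert 50: L from 64 -> R from 43

In-order: [43, 50, 64, 67, 73, 95]


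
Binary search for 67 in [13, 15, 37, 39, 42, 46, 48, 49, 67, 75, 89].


Step 1: lo=0, hi=10, mid=5, val=46
Step 2: lo=6, hi=10, mid=8, val=67

Found at index 8


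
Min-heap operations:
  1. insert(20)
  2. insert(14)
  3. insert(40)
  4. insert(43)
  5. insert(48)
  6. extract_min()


insert(20) -> [20]
insert(14) -> [14, 20]
insert(40) -> [14, 20, 40]
insert(43) -> [14, 20, 40, 43]
insert(48) -> [14, 20, 40, 43, 48]
extract_min()->14, [20, 43, 40, 48]

Final heap: [20, 43, 40, 48]


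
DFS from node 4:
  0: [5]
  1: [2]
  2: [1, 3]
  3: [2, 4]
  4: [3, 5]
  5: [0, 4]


Visit 4, push [5, 3]
Visit 3, push [2]
Visit 2, push [1]
Visit 1, push []
Visit 5, push [0]
Visit 0, push []

DFS order: [4, 3, 2, 1, 5, 0]


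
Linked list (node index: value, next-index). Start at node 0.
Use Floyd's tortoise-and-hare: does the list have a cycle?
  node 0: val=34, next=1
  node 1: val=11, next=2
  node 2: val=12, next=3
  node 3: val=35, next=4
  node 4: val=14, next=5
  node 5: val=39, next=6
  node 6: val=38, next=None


Floyd's tortoise (slow, +1) and hare (fast, +2):
  init: slow=0, fast=0
  step 1: slow=1, fast=2
  step 2: slow=2, fast=4
  step 3: slow=3, fast=6
  step 4: fast -> None, no cycle

Cycle: no


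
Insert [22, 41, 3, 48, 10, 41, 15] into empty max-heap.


Insert 22: [22]
Insert 41: [41, 22]
Insert 3: [41, 22, 3]
Insert 48: [48, 41, 3, 22]
Insert 10: [48, 41, 3, 22, 10]
Insert 41: [48, 41, 41, 22, 10, 3]
Insert 15: [48, 41, 41, 22, 10, 3, 15]

Final heap: [48, 41, 41, 22, 10, 3, 15]


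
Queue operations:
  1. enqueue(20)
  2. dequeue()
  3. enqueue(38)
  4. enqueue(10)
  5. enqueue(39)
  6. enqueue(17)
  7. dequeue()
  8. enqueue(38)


enqueue(20) -> [20]
dequeue()->20, []
enqueue(38) -> [38]
enqueue(10) -> [38, 10]
enqueue(39) -> [38, 10, 39]
enqueue(17) -> [38, 10, 39, 17]
dequeue()->38, [10, 39, 17]
enqueue(38) -> [10, 39, 17, 38]

Final queue: [10, 39, 17, 38]


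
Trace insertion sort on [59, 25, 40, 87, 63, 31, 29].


Initial: [59, 25, 40, 87, 63, 31, 29]
Insert 25: [25, 59, 40, 87, 63, 31, 29]
Insert 40: [25, 40, 59, 87, 63, 31, 29]
Insert 87: [25, 40, 59, 87, 63, 31, 29]
Insert 63: [25, 40, 59, 63, 87, 31, 29]
Insert 31: [25, 31, 40, 59, 63, 87, 29]
Insert 29: [25, 29, 31, 40, 59, 63, 87]

Sorted: [25, 29, 31, 40, 59, 63, 87]


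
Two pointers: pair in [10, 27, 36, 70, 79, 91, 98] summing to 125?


lo=0(10)+hi=6(98)=108
lo=1(27)+hi=6(98)=125

Yes: 27+98=125


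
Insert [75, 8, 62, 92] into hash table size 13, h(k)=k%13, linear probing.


Insert 75: h=10 -> slot 10
Insert 8: h=8 -> slot 8
Insert 62: h=10, 1 probes -> slot 11
Insert 92: h=1 -> slot 1

Table: [None, 92, None, None, None, None, None, None, 8, None, 75, 62, None]


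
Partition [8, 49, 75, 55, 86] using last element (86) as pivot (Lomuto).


Pivot: 86
  8 <= 86: advance i (no swap)
  49 <= 86: advance i (no swap)
  75 <= 86: advance i (no swap)
  55 <= 86: advance i (no swap)
Place pivot at 4: [8, 49, 75, 55, 86]

Partitioned: [8, 49, 75, 55, 86]


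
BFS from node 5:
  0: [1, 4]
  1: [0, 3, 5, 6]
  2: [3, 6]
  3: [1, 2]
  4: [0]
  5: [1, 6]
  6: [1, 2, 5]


Visit 5, enqueue [1, 6]
Visit 1, enqueue [0, 3]
Visit 6, enqueue [2]
Visit 0, enqueue [4]
Visit 3, enqueue []
Visit 2, enqueue []
Visit 4, enqueue []

BFS order: [5, 1, 6, 0, 3, 2, 4]


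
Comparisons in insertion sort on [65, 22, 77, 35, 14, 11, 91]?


Algorithm: insertion sort
Input: [65, 22, 77, 35, 14, 11, 91]
Sorted: [11, 14, 22, 35, 65, 77, 91]

15


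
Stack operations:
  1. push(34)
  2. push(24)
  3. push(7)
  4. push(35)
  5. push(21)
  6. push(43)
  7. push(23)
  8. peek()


push(34) -> [34]
push(24) -> [34, 24]
push(7) -> [34, 24, 7]
push(35) -> [34, 24, 7, 35]
push(21) -> [34, 24, 7, 35, 21]
push(43) -> [34, 24, 7, 35, 21, 43]
push(23) -> [34, 24, 7, 35, 21, 43, 23]
peek()->23

Final stack: [34, 24, 7, 35, 21, 43, 23]


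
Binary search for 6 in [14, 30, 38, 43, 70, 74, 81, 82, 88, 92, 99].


Step 1: lo=0, hi=10, mid=5, val=74
Step 2: lo=0, hi=4, mid=2, val=38
Step 3: lo=0, hi=1, mid=0, val=14

Not found


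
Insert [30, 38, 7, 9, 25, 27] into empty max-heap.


Insert 30: [30]
Insert 38: [38, 30]
Insert 7: [38, 30, 7]
Insert 9: [38, 30, 7, 9]
Insert 25: [38, 30, 7, 9, 25]
Insert 27: [38, 30, 27, 9, 25, 7]

Final heap: [38, 30, 27, 9, 25, 7]


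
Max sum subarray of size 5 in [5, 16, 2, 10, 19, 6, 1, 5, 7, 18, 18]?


[0:5]: 52
[1:6]: 53
[2:7]: 38
[3:8]: 41
[4:9]: 38
[5:10]: 37
[6:11]: 49

Max: 53 at [1:6]


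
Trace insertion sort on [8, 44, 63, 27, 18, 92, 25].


Initial: [8, 44, 63, 27, 18, 92, 25]
Insert 44: [8, 44, 63, 27, 18, 92, 25]
Insert 63: [8, 44, 63, 27, 18, 92, 25]
Insert 27: [8, 27, 44, 63, 18, 92, 25]
Insert 18: [8, 18, 27, 44, 63, 92, 25]
Insert 92: [8, 18, 27, 44, 63, 92, 25]
Insert 25: [8, 18, 25, 27, 44, 63, 92]

Sorted: [8, 18, 25, 27, 44, 63, 92]


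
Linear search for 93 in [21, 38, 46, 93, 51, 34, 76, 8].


i=0: 21!=93
i=1: 38!=93
i=2: 46!=93
i=3: 93==93 found!

Found at 3, 4 comps


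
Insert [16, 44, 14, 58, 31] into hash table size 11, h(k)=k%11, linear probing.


Insert 16: h=5 -> slot 5
Insert 44: h=0 -> slot 0
Insert 14: h=3 -> slot 3
Insert 58: h=3, 1 probes -> slot 4
Insert 31: h=9 -> slot 9

Table: [44, None, None, 14, 58, 16, None, None, None, 31, None]


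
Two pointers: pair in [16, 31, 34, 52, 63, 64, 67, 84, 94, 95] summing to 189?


lo=0(16)+hi=9(95)=111
lo=1(31)+hi=9(95)=126
lo=2(34)+hi=9(95)=129
lo=3(52)+hi=9(95)=147
lo=4(63)+hi=9(95)=158
lo=5(64)+hi=9(95)=159
lo=6(67)+hi=9(95)=162
lo=7(84)+hi=9(95)=179
lo=8(94)+hi=9(95)=189

Yes: 94+95=189


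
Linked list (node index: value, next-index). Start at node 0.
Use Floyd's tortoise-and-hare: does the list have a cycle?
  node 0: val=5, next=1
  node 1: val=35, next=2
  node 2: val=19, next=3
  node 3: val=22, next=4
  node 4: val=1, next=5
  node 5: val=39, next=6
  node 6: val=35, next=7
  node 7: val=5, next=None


Floyd's tortoise (slow, +1) and hare (fast, +2):
  init: slow=0, fast=0
  step 1: slow=1, fast=2
  step 2: slow=2, fast=4
  step 3: slow=3, fast=6
  step 4: fast 6->7->None, no cycle

Cycle: no


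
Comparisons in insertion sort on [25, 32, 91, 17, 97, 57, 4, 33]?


Algorithm: insertion sort
Input: [25, 32, 91, 17, 97, 57, 4, 33]
Sorted: [4, 17, 25, 32, 33, 57, 91, 97]

19


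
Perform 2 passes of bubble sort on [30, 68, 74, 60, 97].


Initial: [30, 68, 74, 60, 97]
Pass 1: [30, 68, 60, 74, 97] (1 swaps)
Pass 2: [30, 60, 68, 74, 97] (1 swaps)

After 2 passes: [30, 60, 68, 74, 97]


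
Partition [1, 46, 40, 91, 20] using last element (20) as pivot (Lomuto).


Pivot: 20
  1 <= 20: advance i (no swap)
Place pivot at 1: [1, 20, 40, 91, 46]

Partitioned: [1, 20, 40, 91, 46]
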